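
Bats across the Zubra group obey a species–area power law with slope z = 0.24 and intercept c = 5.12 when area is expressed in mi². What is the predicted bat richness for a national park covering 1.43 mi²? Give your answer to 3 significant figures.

S = 5.12 × 1.43^0.24 = 5.12 × 1.09 ≈ 5.579

5.58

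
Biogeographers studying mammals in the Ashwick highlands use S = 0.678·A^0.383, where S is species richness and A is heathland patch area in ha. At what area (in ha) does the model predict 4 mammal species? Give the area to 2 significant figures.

100 ha

4 = 0.678 × A^0.383  ⇒  A^0.383 = 4/0.678 = 5.9
ln A = ln(5.9) / 0.383 = 1.7749 / 0.383 = 4.6342
A = e^4.6342 ≈ 102.9 ha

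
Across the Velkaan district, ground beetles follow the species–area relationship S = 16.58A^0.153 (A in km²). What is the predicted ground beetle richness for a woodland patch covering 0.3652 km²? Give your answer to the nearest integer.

S = 16.58 × 0.3652^0.153
ln S = ln 16.58 + 0.153 × ln 0.3652 = 2.8082 + 0.153 × -1.0073 = 2.6541
S = e^2.6541 ≈ 14.21

14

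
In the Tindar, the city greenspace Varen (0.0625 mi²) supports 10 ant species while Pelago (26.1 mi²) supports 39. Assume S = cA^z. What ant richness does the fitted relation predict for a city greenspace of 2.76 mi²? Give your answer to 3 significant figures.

z = ln(39/10) / ln(26.1/0.0625) = 1.3610 / 6.0345 = 0.2255
c = 10 / 0.0625^0.2255 = 10 / 0.5351 = 18.69
S₃ = 18.69 × 2.76^0.2255 = 18.69 × 1.257 ≈ 23.5

23.5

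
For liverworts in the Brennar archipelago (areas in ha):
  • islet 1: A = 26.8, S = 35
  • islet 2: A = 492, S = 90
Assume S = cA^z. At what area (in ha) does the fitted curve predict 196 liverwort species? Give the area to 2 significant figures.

z = ln(90/35) / ln(492/26.8) = 0.9445 / 2.9101 = 0.3245
c = 35 / 26.8^0.3245 = 35 / 2.907 = 12.04
A = (196/12.04)^(1/0.3245) ⇒ ln A = ln(16.28)/0.3245 = 8.5966
A = e^8.5966 ≈ 5413 ha

5400 ha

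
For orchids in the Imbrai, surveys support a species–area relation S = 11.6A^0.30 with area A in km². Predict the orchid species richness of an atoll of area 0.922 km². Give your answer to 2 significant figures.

11

S = 11.6 × 0.922^0.3
ln S = ln 11.6 + 0.3 × ln 0.922 = 2.4510 + 0.3 × -0.0812 = 2.4266
S = e^2.4266 ≈ 11.32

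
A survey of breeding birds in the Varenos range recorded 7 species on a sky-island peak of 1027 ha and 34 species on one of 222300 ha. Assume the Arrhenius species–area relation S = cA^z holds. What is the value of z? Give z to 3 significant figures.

0.294

Taking logs: ln S = ln c + z ln A, so z = (ln S₂ − ln S₁)/(ln A₂ − ln A₁).
z = ln(34/7) / ln(222300/1027) = ln(4.857) / ln(216.5) = 1.5805 / 5.3774 = 0.2939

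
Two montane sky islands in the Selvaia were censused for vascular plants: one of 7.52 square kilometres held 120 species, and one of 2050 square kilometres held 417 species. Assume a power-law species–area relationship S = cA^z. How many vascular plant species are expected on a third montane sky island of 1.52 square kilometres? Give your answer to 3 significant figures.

84.1

z = ln(417/120) / ln(2050/7.52) = 1.2456 / 5.6080 = 0.2221
c = 120 / 7.52^0.2221 = 120 / 1.565 = 76.66
S₃ = 76.66 × 1.52^0.2221 = 76.66 × 1.097 ≈ 84.13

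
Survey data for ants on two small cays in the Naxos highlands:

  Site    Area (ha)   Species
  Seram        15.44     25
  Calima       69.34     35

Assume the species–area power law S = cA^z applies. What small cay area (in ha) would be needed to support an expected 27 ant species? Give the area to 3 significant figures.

z = ln(35/25) / ln(69.34/15.44) = 0.3365 / 1.5021 = 0.2240
c = 25 / 15.44^0.2240 = 25 / 1.846 = 13.54
A = (27/13.54)^(1/0.2240) ⇒ ln A = ln(1.994)/0.2240 = 3.0805
A = e^3.0805 ≈ 21.77 ha

21.8 ha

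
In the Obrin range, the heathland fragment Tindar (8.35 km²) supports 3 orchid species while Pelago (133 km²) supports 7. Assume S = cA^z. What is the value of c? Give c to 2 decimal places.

1.57

z = ln(S₂/S₁) / ln(A₂/A₁) = ln(7/3) / ln(133/8.35) = 0.8473 / 2.7681 = 0.3061
c = S₁ / A₁^z = 3 / 8.35^0.3061 = 3 / 1.915 = 1.567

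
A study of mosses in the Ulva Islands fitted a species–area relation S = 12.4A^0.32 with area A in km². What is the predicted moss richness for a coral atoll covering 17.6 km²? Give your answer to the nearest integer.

S = 12.4 × 17.6^0.32
ln S = ln 12.4 + 0.32 × ln 17.6 = 2.5177 + 0.32 × 2.8679 = 3.4354
S = e^3.4354 ≈ 31.04

31 species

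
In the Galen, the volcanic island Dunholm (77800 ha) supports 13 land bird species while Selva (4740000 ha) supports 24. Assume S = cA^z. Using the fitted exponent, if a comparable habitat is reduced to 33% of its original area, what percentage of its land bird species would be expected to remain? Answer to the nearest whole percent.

85%

z = ln(24/13) / ln(4740000/77800) = 0.6131 / 4.1097 = 0.1492
S_new/S_old = (A_new/A_old)^z = 0.33^0.1492 = exp(0.1492 × -1.1087) = 0.8476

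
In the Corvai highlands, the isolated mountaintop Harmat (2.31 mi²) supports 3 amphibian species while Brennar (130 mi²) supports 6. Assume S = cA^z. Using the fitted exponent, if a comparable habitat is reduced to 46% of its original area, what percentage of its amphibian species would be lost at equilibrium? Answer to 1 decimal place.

z = ln(6/3) / ln(130/2.31) = 0.6931 / 4.0303 = 0.1720
S_new/S_old = (A_new/A_old)^z = 0.46^0.1720 = exp(0.1720 × -0.7765) = 0.875
Fraction lost = 1 − 0.875 = 0.125

12.5%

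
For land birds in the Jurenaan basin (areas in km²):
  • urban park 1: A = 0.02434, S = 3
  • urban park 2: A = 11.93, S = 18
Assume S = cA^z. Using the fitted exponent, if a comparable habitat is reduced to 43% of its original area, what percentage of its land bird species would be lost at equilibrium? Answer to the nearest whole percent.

22%

z = ln(18/3) / ln(11.93/0.02434) = 1.7918 / 6.1947 = 0.2892
S_new/S_old = (A_new/A_old)^z = 0.43^0.2892 = exp(0.2892 × -0.8440) = 0.7834
Fraction lost = 1 − 0.7834 = 0.2166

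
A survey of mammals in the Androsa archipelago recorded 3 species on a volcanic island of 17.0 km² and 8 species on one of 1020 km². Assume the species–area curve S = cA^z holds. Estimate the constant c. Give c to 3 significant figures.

z = ln(S₂/S₁) / ln(A₂/A₁) = ln(8/3) / ln(1020/17) = 0.9808 / 4.0943 = 0.2396
c = S₁ / A₁^z = 3 / 17^0.2396 = 3 / 1.971 = 1.522

1.52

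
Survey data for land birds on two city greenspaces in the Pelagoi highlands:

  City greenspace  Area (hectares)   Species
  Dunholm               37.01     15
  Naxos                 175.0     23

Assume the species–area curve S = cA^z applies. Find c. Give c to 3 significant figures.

z = ln(S₂/S₁) / ln(A₂/A₁) = ln(23/15) / ln(175/37.01) = 0.4274 / 1.5536 = 0.2751
c = S₁ / A₁^z = 15 / 37.01^0.2751 = 15 / 2.701 = 5.554

5.55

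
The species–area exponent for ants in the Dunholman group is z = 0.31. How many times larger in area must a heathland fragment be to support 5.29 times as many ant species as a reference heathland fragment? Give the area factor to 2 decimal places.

215.64

(A₂/A₁)^0.31 = 5.29, so A₂/A₁ = 5.29^(1/0.31) = 5.29^3.226
ln(A₂/A₁) = ln 5.29 / 0.31 = 1.6658 / 0.31 = 5.3736
A₂/A₁ = e^5.3736 ≈ 215.6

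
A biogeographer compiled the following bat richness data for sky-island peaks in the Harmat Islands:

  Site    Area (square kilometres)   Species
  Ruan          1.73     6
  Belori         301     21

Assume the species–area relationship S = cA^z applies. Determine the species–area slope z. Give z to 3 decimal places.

0.243

Taking logs: ln S = ln c + z ln A, so z = (ln S₂ − ln S₁)/(ln A₂ − ln A₁).
z = ln(21/6) / ln(301/1.73) = ln(3.5) / ln(174) = 1.2528 / 5.1590 = 0.2428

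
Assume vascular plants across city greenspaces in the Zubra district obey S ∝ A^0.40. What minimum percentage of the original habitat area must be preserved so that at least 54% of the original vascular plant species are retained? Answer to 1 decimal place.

Need (A_new/A_old)^0.4 = 0.54, so A_new/A_old = 0.54^(1/0.4) = 0.54^2.5
ln(A_new/A_old) = ln 0.54 / 0.4 = -0.6162 / 0.4 = -1.5405
A_new/A_old = e^-1.5405 ≈ 0.2143

21.4%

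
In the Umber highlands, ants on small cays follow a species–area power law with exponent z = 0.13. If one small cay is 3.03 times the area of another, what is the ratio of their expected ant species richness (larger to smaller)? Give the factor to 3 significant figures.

S₂/S₁ = (A₂/A₁)^z = 3.03^0.13
ln(S₂/S₁) = 0.13 × ln 3.03 = 0.13 × 1.1086 = 0.1441
S₂/S₁ = e^0.1441 ≈ 1.155

1.16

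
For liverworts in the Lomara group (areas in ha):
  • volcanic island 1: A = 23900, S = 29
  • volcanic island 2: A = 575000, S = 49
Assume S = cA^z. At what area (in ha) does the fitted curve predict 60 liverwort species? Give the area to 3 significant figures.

z = ln(49/29) / ln(575000/23900) = 0.5245 / 3.1805 = 0.1649
c = 29 / 23900^0.1649 = 29 / 5.273 = 5.499
A = (60/5.499)^(1/0.1649) ⇒ ln A = ln(10.91)/0.1649 = 14.4901
A = e^14.4901 ≈ 1963316 ha

1960000 ha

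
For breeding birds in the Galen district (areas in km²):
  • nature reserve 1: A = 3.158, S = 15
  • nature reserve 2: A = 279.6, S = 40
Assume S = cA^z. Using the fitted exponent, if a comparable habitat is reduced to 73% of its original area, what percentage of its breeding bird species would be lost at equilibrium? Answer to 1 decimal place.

6.7%

z = ln(40/15) / ln(279.6/3.158) = 0.9808 / 4.4834 = 0.2188
S_new/S_old = (A_new/A_old)^z = 0.73^0.2188 = exp(0.2188 × -0.3147) = 0.9335
Fraction lost = 1 − 0.9335 = 0.06653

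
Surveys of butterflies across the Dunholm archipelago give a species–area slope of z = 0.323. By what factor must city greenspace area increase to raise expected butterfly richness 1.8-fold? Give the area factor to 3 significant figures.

(A₂/A₁)^0.323 = 1.8, so A₂/A₁ = 1.8^(1/0.323) = 1.8^3.096
ln(A₂/A₁) = ln 1.8 / 0.323 = 0.5878 / 0.323 = 1.8198
A₂/A₁ = e^1.8198 ≈ 6.17

6.17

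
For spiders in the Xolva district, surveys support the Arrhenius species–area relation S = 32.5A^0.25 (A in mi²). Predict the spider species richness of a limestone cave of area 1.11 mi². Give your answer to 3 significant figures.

S = 32.5 × 1.11^0.25
ln S = ln 32.5 + 0.25 × ln 1.11 = 3.4812 + 0.25 × 0.1044 = 3.5073
S = e^3.5073 ≈ 33.36

33.4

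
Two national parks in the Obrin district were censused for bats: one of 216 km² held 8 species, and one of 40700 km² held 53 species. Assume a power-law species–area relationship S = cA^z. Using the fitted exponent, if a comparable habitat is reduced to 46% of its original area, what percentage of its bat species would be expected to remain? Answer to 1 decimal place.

z = ln(53/8) / ln(40700/216) = 1.8909 / 5.2387 = 0.3609
S_new/S_old = (A_new/A_old)^z = 0.46^0.3609 = exp(0.3609 × -0.7765) = 0.7556

75.6%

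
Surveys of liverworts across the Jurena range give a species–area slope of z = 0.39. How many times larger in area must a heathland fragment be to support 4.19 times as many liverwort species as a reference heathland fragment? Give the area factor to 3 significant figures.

39.4

(A₂/A₁)^0.39 = 4.19, so A₂/A₁ = 4.19^(1/0.39) = 4.19^2.564
ln(A₂/A₁) = ln 4.19 / 0.39 = 1.4327 / 0.39 = 3.6736
A₂/A₁ = e^3.6736 ≈ 39.39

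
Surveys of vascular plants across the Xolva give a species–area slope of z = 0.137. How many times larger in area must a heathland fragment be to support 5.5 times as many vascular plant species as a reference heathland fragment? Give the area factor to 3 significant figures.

(A₂/A₁)^0.137 = 5.5, so A₂/A₁ = 5.5^(1/0.137) = 5.5^7.299
ln(A₂/A₁) = ln 5.5 / 0.137 = 1.7047 / 0.137 = 12.4434
A₂/A₁ = e^12.4434 ≈ 253575

254000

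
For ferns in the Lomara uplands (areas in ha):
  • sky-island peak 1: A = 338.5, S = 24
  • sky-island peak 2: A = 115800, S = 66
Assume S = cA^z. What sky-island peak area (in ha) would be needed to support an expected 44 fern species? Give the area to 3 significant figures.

z = ln(66/24) / ln(115800/338.5) = 1.0116 / 5.8351 = 0.1734
c = 24 / 338.5^0.1734 = 24 / 2.745 = 8.743
A = (44/8.743)^(1/0.1734) ⇒ ln A = ln(5.032)/0.1734 = 9.3208
A = e^9.3208 ≈ 11168 ha

11200 ha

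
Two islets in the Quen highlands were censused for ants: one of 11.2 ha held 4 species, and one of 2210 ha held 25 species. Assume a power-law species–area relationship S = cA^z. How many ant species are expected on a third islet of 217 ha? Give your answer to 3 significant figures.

11.2

z = ln(25/4) / ln(2210/11.2) = 1.8326 / 5.2848 = 0.3468
c = 4 / 11.2^0.3468 = 4 / 2.311 = 1.731
S₃ = 1.731 × 217^0.3468 = 1.731 × 6.459 ≈ 11.18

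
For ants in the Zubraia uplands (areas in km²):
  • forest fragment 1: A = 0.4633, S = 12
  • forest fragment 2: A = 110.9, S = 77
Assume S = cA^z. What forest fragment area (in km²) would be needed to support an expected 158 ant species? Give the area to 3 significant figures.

z = ln(77/12) / ln(110.9/0.4633) = 1.8589 / 5.4780 = 0.3393
c = 12 / 0.4633^0.3393 = 12 / 0.7702 = 15.58
A = (158/15.58)^(1/0.3393) ⇒ ln A = ln(10.14)/0.3393 = 6.8268
A = e^6.8268 ≈ 922.3 km²

922 km²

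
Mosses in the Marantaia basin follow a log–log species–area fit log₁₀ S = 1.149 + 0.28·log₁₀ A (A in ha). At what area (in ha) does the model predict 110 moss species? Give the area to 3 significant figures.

110 = 14.09 × A^0.28  ⇒  A^0.28 = 110/14.09 = 7.805
ln A = ln(7.805) / 0.28 = 2.0548 / 0.28 = 7.3386
A = e^7.3386 ≈ 1539 ha

1540 ha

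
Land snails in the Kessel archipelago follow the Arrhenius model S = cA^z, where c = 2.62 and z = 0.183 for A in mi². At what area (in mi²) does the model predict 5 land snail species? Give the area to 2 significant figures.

34 mi²

5 = 2.62 × A^0.183  ⇒  A^0.183 = 5/2.62 = 1.908
ln A = ln(1.908) / 0.183 = 0.6463 / 0.183 = 3.5315
A = e^3.5315 ≈ 34.18 mi²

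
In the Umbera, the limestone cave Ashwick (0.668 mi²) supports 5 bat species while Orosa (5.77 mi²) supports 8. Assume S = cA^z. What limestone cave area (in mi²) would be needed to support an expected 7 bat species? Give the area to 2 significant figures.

3.1 mi²

z = ln(8/5) / ln(5.77/0.668) = 0.4700 / 2.1561 = 0.2180
c = 5 / 0.668^0.2180 = 5 / 0.9158 = 5.46
A = (7/5.46)^(1/0.2180) ⇒ ln A = ln(1.282)/0.2180 = 1.1401
A = e^1.1401 ≈ 3.127 mi²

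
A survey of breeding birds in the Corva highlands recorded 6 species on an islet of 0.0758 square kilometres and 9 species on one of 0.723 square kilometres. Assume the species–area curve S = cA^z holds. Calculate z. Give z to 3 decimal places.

0.180

Taking logs: ln S = ln c + z ln A, so z = (ln S₂ − ln S₁)/(ln A₂ − ln A₁).
z = ln(9/6) / ln(0.723/0.0758) = ln(1.5) / ln(9.538) = 0.4055 / 2.2553 = 0.1798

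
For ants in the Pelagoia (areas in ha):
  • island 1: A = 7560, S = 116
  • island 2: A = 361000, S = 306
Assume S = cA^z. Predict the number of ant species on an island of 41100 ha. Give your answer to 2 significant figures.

z = ln(306/116) / ln(361000/7560) = 0.9700 / 3.8660 = 0.2509
c = 116 / 7560^0.2509 = 116 / 9.4 = 12.34
S₃ = 12.34 × 41100^0.2509 = 12.34 × 14.38 ≈ 177.4

180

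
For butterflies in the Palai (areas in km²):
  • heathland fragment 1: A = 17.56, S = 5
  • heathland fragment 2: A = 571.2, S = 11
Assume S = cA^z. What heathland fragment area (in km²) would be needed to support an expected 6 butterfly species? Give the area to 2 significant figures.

39 km²

z = ln(11/5) / ln(571.2/17.56) = 0.7885 / 3.4821 = 0.2264
c = 5 / 17.56^0.2264 = 5 / 1.913 = 2.613
A = (6/2.613)^(1/0.2264) ⇒ ln A = ln(2.296)/0.2264 = 3.6708
A = e^3.6708 ≈ 39.28 km²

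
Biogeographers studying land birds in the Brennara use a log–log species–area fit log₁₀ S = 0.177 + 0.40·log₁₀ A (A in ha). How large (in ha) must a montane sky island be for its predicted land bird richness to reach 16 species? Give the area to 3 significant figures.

16 = 1.503 × A^0.4  ⇒  A^0.4 = 16/1.503 = 10.64
ln A = ln(10.64) / 0.4 = 2.3650 / 0.4 = 5.9126
A = e^5.9126 ≈ 369.7 ha

370 ha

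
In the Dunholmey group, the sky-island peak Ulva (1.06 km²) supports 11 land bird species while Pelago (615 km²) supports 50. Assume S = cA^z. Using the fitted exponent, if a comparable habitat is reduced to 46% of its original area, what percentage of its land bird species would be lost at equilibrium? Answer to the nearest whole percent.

17%

z = ln(50/11) / ln(615/1.06) = 1.5141 / 6.3634 = 0.2379
S_new/S_old = (A_new/A_old)^z = 0.46^0.2379 = exp(0.2379 × -0.7765) = 0.8313
Fraction lost = 1 − 0.8313 = 0.1687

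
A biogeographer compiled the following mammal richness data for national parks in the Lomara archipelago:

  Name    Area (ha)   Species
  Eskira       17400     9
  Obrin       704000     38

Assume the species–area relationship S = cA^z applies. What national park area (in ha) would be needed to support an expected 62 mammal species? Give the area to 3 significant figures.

z = ln(38/9) / ln(704000/17400) = 1.4404 / 3.7003 = 0.3893
c = 9 / 17400^0.3893 = 9 / 44.74 = 0.2012
A = (62/0.2012)^(1/0.3893) ⇒ ln A = ln(308.2)/0.3893 = 14.7222
A = e^14.7222 ≈ 2476086 ha

2480000 ha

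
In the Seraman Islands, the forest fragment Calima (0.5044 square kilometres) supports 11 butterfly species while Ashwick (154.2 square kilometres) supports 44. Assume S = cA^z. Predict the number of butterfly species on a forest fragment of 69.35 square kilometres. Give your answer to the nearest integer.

z = ln(44/11) / ln(154.2/0.5044) = 1.3863 / 5.7226 = 0.2422
c = 11 / 0.5044^0.2422 = 11 / 0.8472 = 12.98
S₃ = 12.98 × 69.35^0.2422 = 12.98 × 2.792 ≈ 36.26

36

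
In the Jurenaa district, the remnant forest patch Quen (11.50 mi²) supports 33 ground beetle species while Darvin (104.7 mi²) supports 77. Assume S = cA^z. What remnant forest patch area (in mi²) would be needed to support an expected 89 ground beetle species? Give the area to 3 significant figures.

153 mi²

z = ln(77/33) / ln(104.7/11.5) = 0.8473 / 2.2088 = 0.3836
c = 33 / 11.5^0.3836 = 33 / 2.552 = 12.93
A = (89/12.93)^(1/0.3836) ⇒ ln A = ln(6.883)/0.3836 = 5.0286
A = e^5.0286 ≈ 152.7 mi²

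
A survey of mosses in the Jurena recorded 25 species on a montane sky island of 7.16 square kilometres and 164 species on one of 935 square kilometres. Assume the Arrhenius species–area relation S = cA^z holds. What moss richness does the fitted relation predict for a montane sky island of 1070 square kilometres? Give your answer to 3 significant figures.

z = ln(164/25) / ln(935/7.16) = 1.8810 / 4.8720 = 0.3861
c = 25 / 7.16^0.3861 = 25 / 2.138 = 11.69
S₃ = 11.69 × 1070^0.3861 = 11.69 × 14.78 ≈ 172.8

173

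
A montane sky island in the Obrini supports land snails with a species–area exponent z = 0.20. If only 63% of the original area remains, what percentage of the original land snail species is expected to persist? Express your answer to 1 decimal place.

S_new/S_old = (A_new/A_old)^z = 0.63^0.2
= exp(0.2 × ln 0.63) = exp(0.2 × -0.4620) = exp(-0.0924) ≈ 0.9117

91.2%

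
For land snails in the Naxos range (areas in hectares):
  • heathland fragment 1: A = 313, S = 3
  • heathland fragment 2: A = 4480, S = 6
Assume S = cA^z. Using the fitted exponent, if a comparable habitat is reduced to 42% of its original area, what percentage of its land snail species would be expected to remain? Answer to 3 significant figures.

79.8%

z = ln(6/3) / ln(4480/313) = 0.6931 / 2.6612 = 0.2605
S_new/S_old = (A_new/A_old)^z = 0.42^0.2605 = exp(0.2605 × -0.8675) = 0.7978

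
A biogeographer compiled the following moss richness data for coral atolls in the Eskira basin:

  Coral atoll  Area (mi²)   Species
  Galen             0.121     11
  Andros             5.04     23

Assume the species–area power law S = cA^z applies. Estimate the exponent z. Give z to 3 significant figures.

0.198

Taking logs: ln S = ln c + z ln A, so z = (ln S₂ − ln S₁)/(ln A₂ − ln A₁).
z = ln(23/11) / ln(5.04/0.121) = ln(2.091) / ln(41.65) = 0.7376 / 3.7294 = 0.1978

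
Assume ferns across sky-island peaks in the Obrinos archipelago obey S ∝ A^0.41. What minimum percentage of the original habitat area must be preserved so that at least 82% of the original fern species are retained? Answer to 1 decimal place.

61.6%

Need (A_new/A_old)^0.41 = 0.82, so A_new/A_old = 0.82^(1/0.41) = 0.82^2.439
ln(A_new/A_old) = ln 0.82 / 0.41 = -0.1985 / 0.41 = -0.4840
A_new/A_old = e^-0.4840 ≈ 0.6163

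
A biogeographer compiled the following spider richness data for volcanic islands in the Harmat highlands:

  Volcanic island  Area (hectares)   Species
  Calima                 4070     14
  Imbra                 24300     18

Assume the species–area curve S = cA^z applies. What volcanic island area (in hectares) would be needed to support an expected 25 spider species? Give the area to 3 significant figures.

z = ln(18/14) / ln(24300/4070) = 0.2513 / 1.7868 = 0.1406
c = 14 / 4070^0.1406 = 14 / 3.219 = 4.35
A = (25/4.35)^(1/0.1406) ⇒ ln A = ln(5.748)/0.1406 = 12.4339
A = e^12.4339 ≈ 251169 hectares

251000 hectares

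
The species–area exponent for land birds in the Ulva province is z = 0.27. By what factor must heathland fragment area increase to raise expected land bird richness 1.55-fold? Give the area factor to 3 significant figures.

5.07

(A₂/A₁)^0.27 = 1.55, so A₂/A₁ = 1.55^(1/0.27) = 1.55^3.704
ln(A₂/A₁) = ln 1.55 / 0.27 = 0.4383 / 0.27 = 1.6232
A₂/A₁ = e^1.6232 ≈ 5.069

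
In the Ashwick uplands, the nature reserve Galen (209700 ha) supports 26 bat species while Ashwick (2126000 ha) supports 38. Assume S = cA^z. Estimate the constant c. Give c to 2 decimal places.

z = ln(S₂/S₁) / ln(A₂/A₁) = ln(38/26) / ln(2126000/209700) = 0.3795 / 2.3163 = 0.1638
c = S₁ / A₁^z = 26 / 209700^0.1638 = 26 / 7.445 = 3.492

3.49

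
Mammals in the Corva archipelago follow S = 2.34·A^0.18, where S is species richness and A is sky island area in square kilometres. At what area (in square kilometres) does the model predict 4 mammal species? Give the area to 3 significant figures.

19.7 square kilometres

4 = 2.34 × A^0.18  ⇒  A^0.18 = 4/2.34 = 1.709
ln A = ln(1.709) / 0.18 = 0.5361 / 0.18 = 2.9786
A = e^2.9786 ≈ 19.66 square kilometres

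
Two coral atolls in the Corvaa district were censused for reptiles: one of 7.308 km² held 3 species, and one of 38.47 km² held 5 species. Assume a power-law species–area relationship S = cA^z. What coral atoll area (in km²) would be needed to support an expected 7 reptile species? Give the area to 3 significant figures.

115 km²

z = ln(5/3) / ln(38.47/7.308) = 0.5108 / 1.6609 = 0.3076
c = 3 / 7.308^0.3076 = 3 / 1.844 = 1.627
A = (7/1.627)^(1/0.3076) ⇒ ln A = ln(4.302)/0.3076 = 4.7439
A = e^4.7439 ≈ 114.9 km²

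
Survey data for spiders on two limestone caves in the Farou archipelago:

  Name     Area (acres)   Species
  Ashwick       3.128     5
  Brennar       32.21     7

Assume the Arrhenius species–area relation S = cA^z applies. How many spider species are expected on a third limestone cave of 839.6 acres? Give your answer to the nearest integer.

z = ln(7/5) / ln(32.21/3.128) = 0.3365 / 2.3319 = 0.1443
c = 5 / 3.128^0.1443 = 5 / 1.179 = 4.241
S₃ = 4.241 × 839.6^0.1443 = 4.241 × 2.642 ≈ 11.21

11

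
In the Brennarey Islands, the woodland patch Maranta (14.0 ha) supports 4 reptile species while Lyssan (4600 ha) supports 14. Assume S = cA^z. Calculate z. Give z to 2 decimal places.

Taking logs: ln S = ln c + z ln A, so z = (ln S₂ − ln S₁)/(ln A₂ − ln A₁).
z = ln(14/4) / ln(4600/14) = ln(3.5) / ln(328.6) = 1.2528 / 5.7948 = 0.2162

0.22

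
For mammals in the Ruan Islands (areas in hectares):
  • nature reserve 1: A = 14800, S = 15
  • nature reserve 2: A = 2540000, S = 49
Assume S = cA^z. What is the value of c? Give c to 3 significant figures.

1.65

z = ln(S₂/S₁) / ln(A₂/A₁) = ln(49/15) / ln(2540000/14800) = 1.1838 / 5.1453 = 0.2301
c = S₁ / A₁^z = 15 / 14800^0.2301 = 15 / 9.108 = 1.647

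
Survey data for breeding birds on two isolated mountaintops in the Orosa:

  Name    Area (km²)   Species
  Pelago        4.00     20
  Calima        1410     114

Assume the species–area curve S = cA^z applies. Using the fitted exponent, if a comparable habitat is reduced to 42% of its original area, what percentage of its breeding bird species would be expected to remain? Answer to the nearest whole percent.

77%

z = ln(114/20) / ln(1410/4) = 1.7405 / 5.8651 = 0.2968
S_new/S_old = (A_new/A_old)^z = 0.42^0.2968 = exp(0.2968 × -0.8675) = 0.773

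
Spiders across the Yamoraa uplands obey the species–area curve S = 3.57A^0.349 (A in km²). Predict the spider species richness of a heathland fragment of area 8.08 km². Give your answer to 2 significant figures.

S = 3.57 × 8.08^0.349
ln S = ln 3.57 + 0.349 × ln 8.08 = 1.2726 + 0.349 × 2.0894 = 2.0018
S = e^2.0018 ≈ 7.402

7.4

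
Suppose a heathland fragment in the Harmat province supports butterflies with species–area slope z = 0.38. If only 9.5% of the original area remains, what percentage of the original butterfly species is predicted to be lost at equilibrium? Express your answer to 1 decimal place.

S_new/S_old = (A_new/A_old)^z = 0.095^0.38
= exp(0.38 × ln 0.095) = exp(0.38 × -2.3539) = exp(-0.8945) ≈ 0.4088
Fraction lost = 1 − 0.4088 = 0.5912

59.1%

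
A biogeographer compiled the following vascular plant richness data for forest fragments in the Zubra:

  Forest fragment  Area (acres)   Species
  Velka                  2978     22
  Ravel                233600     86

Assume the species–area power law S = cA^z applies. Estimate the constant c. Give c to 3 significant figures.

z = ln(S₂/S₁) / ln(A₂/A₁) = ln(86/22) / ln(233600/2978) = 1.3633 / 4.3624 = 0.3125
c = S₁ / A₁^z = 22 / 2978^0.3125 = 22 / 12.18 = 1.806

1.81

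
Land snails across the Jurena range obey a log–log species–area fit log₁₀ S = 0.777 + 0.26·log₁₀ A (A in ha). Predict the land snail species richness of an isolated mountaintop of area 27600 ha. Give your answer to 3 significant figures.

S = 5.984 × 27600^0.26
ln S = ln 5.984 + 0.26 × ln 27600 = 1.7891 + 0.26 × 10.2256 = 4.4478
S = e^4.4478 ≈ 85.44

85.4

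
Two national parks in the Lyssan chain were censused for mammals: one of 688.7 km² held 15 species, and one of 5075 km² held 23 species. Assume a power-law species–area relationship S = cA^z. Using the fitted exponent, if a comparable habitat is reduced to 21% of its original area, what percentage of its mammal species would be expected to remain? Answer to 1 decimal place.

z = ln(23/15) / ln(5075/688.7) = 0.4274 / 1.9973 = 0.2140
S_new/S_old = (A_new/A_old)^z = 0.21^0.2140 = exp(0.2140 × -1.5606) = 0.7161

71.6%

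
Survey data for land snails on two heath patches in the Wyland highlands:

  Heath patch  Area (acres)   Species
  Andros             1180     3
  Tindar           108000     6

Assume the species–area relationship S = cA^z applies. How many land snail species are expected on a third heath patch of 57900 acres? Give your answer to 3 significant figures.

z = ln(6/3) / ln(108000/1180) = 0.6931 / 4.5166 = 0.1535
c = 3 / 1180^0.1535 = 3 / 2.961 = 1.013
S₃ = 1.013 × 57900^0.1535 = 1.013 × 5.382 ≈ 5.453

5.45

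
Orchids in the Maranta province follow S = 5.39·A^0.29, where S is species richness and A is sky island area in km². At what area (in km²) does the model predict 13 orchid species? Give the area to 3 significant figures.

13 = 5.39 × A^0.29  ⇒  A^0.29 = 13/5.39 = 2.412
ln A = ln(2.412) / 0.29 = 0.8804 / 0.29 = 3.0359
A = e^3.0359 ≈ 20.82 km²

20.8 km²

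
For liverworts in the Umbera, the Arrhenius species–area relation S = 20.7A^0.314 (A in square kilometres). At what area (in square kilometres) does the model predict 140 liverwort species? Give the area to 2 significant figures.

140 = 20.7 × A^0.314  ⇒  A^0.314 = 140/20.7 = 6.763
ln A = ln(6.763) / 0.314 = 1.9115 / 0.314 = 6.0876
A = e^6.0876 ≈ 440.4 square kilometres

440 square kilometres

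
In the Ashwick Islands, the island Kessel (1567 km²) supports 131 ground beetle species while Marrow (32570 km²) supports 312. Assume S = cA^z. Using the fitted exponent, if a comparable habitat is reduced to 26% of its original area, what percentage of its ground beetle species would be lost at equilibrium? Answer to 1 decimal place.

32.0%

z = ln(312/131) / ln(32570/1567) = 0.8678 / 3.0342 = 0.2860
S_new/S_old = (A_new/A_old)^z = 0.26^0.2860 = exp(0.2860 × -1.3471) = 0.6803
Fraction lost = 1 − 0.6803 = 0.3197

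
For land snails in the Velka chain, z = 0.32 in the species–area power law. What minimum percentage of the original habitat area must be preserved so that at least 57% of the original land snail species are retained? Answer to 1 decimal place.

17.3%

Need (A_new/A_old)^0.32 = 0.57, so A_new/A_old = 0.57^(1/0.32) = 0.57^3.125
ln(A_new/A_old) = ln 0.57 / 0.32 = -0.5621 / 0.32 = -1.7566
A_new/A_old = e^-1.7566 ≈ 0.1726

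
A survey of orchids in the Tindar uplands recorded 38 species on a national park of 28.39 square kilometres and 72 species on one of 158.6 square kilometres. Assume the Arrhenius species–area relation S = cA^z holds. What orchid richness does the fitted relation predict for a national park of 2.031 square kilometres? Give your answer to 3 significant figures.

z = ln(72/38) / ln(158.6/28.39) = 0.6391 / 1.7203 = 0.3715
c = 38 / 28.39^0.3715 = 38 / 3.466 = 10.96
S₃ = 10.96 × 2.031^0.3715 = 10.96 × 1.301 ≈ 14.26

14.3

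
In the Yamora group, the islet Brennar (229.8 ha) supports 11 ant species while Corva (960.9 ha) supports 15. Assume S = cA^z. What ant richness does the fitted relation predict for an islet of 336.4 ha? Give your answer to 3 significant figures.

z = ln(15/11) / ln(960.9/229.8) = 0.3102 / 1.4307 = 0.2168
c = 11 / 229.8^0.2168 = 11 / 3.25 = 3.384
S₃ = 3.384 × 336.4^0.2168 = 3.384 × 3.53 ≈ 11.95

11.9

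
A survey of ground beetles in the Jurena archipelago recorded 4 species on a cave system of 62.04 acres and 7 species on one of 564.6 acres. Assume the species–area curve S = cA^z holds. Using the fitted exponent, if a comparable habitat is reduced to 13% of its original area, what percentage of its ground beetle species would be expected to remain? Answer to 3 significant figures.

59.6%

z = ln(7/4) / ln(564.6/62.04) = 0.5596 / 2.2083 = 0.2534
S_new/S_old = (A_new/A_old)^z = 0.13^0.2534 = exp(0.2534 × -2.0402) = 0.5963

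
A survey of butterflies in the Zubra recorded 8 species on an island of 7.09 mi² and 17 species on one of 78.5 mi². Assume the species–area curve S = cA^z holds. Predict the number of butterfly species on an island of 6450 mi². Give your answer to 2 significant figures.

z = ln(17/8) / ln(78.5/7.09) = 0.7538 / 2.4044 = 0.3135
c = 8 / 7.09^0.3135 = 8 / 1.848 = 4.329
S₃ = 4.329 × 6450^0.3135 = 4.329 × 15.64 ≈ 67.72

68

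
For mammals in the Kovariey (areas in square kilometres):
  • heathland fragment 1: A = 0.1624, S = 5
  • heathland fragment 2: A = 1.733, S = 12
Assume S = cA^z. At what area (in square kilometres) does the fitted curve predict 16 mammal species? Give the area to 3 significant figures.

z = ln(12/5) / ln(1.733/0.1624) = 0.8755 / 2.3675 = 0.3698
c = 5 / 0.1624^0.3698 = 5 / 0.5106 = 9.792
A = (16/9.792)^(1/0.3698) ⇒ ln A = ln(1.634)/0.3698 = 1.3278
A = e^1.3278 ≈ 3.773 square kilometres

3.77 square kilometres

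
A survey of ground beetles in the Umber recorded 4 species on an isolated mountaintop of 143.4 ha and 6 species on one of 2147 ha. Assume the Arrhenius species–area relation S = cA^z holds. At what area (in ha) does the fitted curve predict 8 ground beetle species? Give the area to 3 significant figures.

14600 ha

z = ln(6/4) / ln(2147/143.4) = 0.4055 / 2.7062 = 0.1498
c = 4 / 143.4^0.1498 = 4 / 2.104 = 1.901
A = (8/1.901)^(1/0.1498) ⇒ ln A = ln(4.209)/0.1498 = 9.5919
A = e^9.5919 ≈ 14646 ha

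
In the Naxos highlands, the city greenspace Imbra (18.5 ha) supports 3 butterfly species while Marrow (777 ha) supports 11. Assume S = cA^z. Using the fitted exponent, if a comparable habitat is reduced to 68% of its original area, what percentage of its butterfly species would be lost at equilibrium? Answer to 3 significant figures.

12.5%

z = ln(11/3) / ln(777/18.5) = 1.2993 / 3.7377 = 0.3476
S_new/S_old = (A_new/A_old)^z = 0.68^0.3476 = exp(0.3476 × -0.3857) = 0.8745
Fraction lost = 1 − 0.8745 = 0.1255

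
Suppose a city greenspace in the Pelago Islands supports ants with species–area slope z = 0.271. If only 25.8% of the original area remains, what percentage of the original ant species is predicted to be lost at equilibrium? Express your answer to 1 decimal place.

30.7%

S_new/S_old = (A_new/A_old)^z = 0.258^0.271
= exp(0.271 × ln 0.258) = exp(0.271 × -1.3548) = exp(-0.3671) ≈ 0.6927
Fraction lost = 1 − 0.6927 = 0.3073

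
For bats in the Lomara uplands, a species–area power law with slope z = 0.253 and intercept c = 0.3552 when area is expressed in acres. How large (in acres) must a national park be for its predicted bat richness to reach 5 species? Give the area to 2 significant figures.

5 = 0.3552 × A^0.253  ⇒  A^0.253 = 5/0.3552 = 14.08
ln A = ln(14.08) / 0.253 = 2.6445 / 0.253 = 10.4526
A = e^10.4526 ≈ 34635 acres

35000 acres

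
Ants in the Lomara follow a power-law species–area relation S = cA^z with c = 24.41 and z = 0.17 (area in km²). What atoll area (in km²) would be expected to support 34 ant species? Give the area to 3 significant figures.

7.02 km²

34 = 24.41 × A^0.17  ⇒  A^0.17 = 34/24.41 = 1.393
ln A = ln(1.393) / 0.17 = 0.3314 / 0.17 = 1.9492
A = e^1.9492 ≈ 7.023 km²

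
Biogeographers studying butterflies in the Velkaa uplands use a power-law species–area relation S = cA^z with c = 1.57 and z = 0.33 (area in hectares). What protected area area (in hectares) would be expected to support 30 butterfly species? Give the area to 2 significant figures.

7600 hectares

30 = 1.57 × A^0.33  ⇒  A^0.33 = 30/1.57 = 19.11
ln A = ln(19.11) / 0.33 = 2.9501 / 0.33 = 8.9398
A = e^8.9398 ≈ 7629 hectares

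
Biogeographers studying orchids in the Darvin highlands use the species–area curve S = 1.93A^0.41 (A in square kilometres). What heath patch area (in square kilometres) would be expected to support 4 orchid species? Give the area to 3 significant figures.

5.92 square kilometres

4 = 1.93 × A^0.41  ⇒  A^0.41 = 4/1.93 = 2.073
ln A = ln(2.073) / 0.41 = 0.7288 / 0.41 = 1.7775
A = e^1.7775 ≈ 5.915 square kilometres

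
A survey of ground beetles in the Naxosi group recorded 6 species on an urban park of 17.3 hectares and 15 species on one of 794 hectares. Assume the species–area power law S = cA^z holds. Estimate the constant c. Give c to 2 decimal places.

3.03

z = ln(S₂/S₁) / ln(A₂/A₁) = ln(15/6) / ln(794/17.3) = 0.9163 / 3.8264 = 0.2395
c = S₁ / A₁^z = 6 / 17.3^0.2395 = 6 / 1.979 = 3.032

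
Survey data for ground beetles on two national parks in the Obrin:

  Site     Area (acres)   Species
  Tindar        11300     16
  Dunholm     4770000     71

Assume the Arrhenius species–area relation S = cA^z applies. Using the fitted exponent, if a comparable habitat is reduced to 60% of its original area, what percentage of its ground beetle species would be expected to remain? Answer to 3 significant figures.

z = ln(71/16) / ln(4770000/11300) = 1.4901 / 6.0453 = 0.2465
S_new/S_old = (A_new/A_old)^z = 0.6^0.2465 = exp(0.2465 × -0.5108) = 0.8817

88.2%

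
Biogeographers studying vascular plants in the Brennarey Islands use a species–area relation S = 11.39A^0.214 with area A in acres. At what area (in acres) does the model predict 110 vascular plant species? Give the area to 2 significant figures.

40000 acres

110 = 11.39 × A^0.214  ⇒  A^0.214 = 110/11.39 = 9.658
ln A = ln(9.658) / 0.214 = 2.2677 / 0.214 = 10.5969
A = e^10.5969 ≈ 40012 acres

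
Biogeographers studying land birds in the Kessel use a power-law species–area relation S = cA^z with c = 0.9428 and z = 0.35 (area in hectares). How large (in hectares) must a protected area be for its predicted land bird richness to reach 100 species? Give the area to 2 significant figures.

610000 hectares

100 = 0.9428 × A^0.35  ⇒  A^0.35 = 100/0.9428 = 106.1
ln A = ln(106.1) / 0.35 = 4.6641 / 0.35 = 13.3259
A = e^13.3259 ≈ 612876 hectares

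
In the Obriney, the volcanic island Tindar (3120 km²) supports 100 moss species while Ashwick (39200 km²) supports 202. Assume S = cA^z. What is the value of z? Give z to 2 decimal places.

0.28

Taking logs: ln S = ln c + z ln A, so z = (ln S₂ − ln S₁)/(ln A₂ − ln A₁).
z = ln(202/100) / ln(39200/3120) = ln(2.02) / ln(12.56) = 0.7031 / 2.5308 = 0.2778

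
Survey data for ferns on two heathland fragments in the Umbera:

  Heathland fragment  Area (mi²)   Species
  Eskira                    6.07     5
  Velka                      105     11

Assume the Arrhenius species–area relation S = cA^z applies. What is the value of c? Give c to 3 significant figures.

3.04

z = ln(S₂/S₁) / ln(A₂/A₁) = ln(11/5) / ln(105/6.07) = 0.7885 / 2.8506 = 0.2766
c = S₁ / A₁^z = 5 / 6.07^0.2766 = 5 / 1.647 = 3.036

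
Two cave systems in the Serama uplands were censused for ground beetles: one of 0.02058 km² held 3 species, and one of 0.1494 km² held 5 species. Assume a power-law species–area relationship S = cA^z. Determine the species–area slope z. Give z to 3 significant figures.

Taking logs: ln S = ln c + z ln A, so z = (ln S₂ − ln S₁)/(ln A₂ − ln A₁).
z = ln(5/3) / ln(0.1494/0.02058) = ln(1.667) / ln(7.259) = 0.5108 / 1.9823 = 0.2577

0.258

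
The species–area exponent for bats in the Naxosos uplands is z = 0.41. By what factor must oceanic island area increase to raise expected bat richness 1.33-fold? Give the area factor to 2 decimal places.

(A₂/A₁)^0.41 = 1.33, so A₂/A₁ = 1.33^(1/0.41) = 1.33^2.439
ln(A₂/A₁) = ln 1.33 / 0.41 = 0.2852 / 0.41 = 0.6956
A₂/A₁ = e^0.6956 ≈ 2.005

2.00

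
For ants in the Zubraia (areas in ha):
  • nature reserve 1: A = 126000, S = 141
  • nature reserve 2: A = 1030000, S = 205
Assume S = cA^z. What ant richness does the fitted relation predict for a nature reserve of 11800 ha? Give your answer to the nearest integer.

z = ln(205/141) / ln(1030000/126000) = 0.3743 / 2.1010 = 0.1781
c = 141 / 126000^0.1781 = 141 / 8.101 = 17.41
S₃ = 17.41 × 11800^0.1781 = 17.41 × 5.313 ≈ 92.47

92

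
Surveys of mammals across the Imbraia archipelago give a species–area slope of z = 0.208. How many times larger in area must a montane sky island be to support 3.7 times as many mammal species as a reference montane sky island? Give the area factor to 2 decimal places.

(A₂/A₁)^0.208 = 3.7, so A₂/A₁ = 3.7^(1/0.208) = 3.7^4.808
ln(A₂/A₁) = ln 3.7 / 0.208 = 1.3083 / 0.208 = 6.2901
A₂/A₁ = e^6.2901 ≈ 539.2

539.19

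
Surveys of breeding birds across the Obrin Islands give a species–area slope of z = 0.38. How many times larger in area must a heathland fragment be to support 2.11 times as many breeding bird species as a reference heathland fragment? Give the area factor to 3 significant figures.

(A₂/A₁)^0.38 = 2.11, so A₂/A₁ = 2.11^(1/0.38) = 2.11^2.632
ln(A₂/A₁) = ln 2.11 / 0.38 = 0.7467 / 0.38 = 1.9650
A₂/A₁ = e^1.9650 ≈ 7.135

7.13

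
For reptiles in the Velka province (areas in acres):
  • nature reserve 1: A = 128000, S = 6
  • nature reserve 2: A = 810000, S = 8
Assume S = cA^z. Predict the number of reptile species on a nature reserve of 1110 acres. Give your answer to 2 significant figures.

z = ln(8/6) / ln(810000/128000) = 0.2877 / 1.8450 = 0.1559
c = 6 / 128000^0.1559 = 6 / 6.257 = 0.959
S₃ = 0.959 × 1110^0.1559 = 0.959 × 2.984 ≈ 2.862

2.9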